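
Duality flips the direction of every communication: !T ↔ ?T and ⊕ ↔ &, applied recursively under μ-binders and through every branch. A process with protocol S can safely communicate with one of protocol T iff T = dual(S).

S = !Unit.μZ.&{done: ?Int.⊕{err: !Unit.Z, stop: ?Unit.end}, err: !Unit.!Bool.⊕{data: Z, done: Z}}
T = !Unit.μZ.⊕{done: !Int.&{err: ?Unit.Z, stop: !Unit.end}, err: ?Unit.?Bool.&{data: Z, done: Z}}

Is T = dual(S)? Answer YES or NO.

!Unit | !Unit  ✗ same direction on both sides — not dual

NO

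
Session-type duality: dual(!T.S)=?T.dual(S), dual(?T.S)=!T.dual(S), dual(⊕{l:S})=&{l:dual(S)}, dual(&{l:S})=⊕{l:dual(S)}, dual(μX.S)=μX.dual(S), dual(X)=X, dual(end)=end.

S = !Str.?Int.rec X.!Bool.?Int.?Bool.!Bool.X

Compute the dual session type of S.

!Str → ?Str
  ?Int → !Int
    rec X → rec X  (rec unchanged)
      !Bool → ?Bool
        ?Int → !Int
          ?Bool → !Bool
            !Bool → ?Bool
              dual(X) = X

?Str.!Int.rec X.?Bool.!Int.!Bool.?Bool.X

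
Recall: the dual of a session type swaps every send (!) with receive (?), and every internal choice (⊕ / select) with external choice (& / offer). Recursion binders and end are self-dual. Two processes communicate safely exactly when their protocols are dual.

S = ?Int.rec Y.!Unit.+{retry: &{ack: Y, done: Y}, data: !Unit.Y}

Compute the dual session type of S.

?Int ↦ !Int
  rec Y ↦ rec Y  (μ self-dual)
    !Unit ↦ ?Unit
      +{retry,data} ↦ &{retry,data}  (internal→external)
        case retry:
          &{ack,done} ↦ +{ack,done}  (external→internal)
            case ack:
              Y self-dual
            case done:
              Y self-dual
        case data:
          !Unit ↦ ?Unit
            Y self-dual

!Int.rec Y.?Unit.&{retry: +{ack: Y, done: Y}, data: ?Unit.Y}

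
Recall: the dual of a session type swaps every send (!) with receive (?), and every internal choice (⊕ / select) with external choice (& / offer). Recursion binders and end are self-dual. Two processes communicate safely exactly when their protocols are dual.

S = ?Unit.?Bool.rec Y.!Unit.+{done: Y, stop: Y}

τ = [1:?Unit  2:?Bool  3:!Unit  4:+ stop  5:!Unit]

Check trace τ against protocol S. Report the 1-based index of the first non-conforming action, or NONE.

[1] ?Unit  match  now at ?Bool.rec Y.…
[2] ?Bool  match  now at rec Y.…
[3] !Unit  match  now at +{done: rec Y.…, stop: rec Y.…}
[4] + stop  match  now at rec Y.…
[5] !Unit  match  now at +{done: rec Y.…, stop: rec Y.…}
τ conforms to S (length 5)

NONE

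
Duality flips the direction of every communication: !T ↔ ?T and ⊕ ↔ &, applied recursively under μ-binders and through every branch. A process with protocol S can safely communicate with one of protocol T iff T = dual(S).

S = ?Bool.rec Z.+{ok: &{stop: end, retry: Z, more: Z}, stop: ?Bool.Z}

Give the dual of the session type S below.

?Bool → !Bool
  rec Z → rec Z  (μ self-dual)
    +{ok,stop} → &{ok,stop}  (internal→external)
      • ok:
        &{stop,retry,more} → +{stop,retry,more}  (offer→select)
          • stop:
            dual(end) = end
          • retry:
            dual(Z) = Z
          • more:
            dual(Z) = Z
      • stop:
        ?Bool → !Bool
          dual(Z) = Z

!Bool.rec Z.&{ok: +{stop: end, retry: Z, more: Z}, stop: !Bool.Z}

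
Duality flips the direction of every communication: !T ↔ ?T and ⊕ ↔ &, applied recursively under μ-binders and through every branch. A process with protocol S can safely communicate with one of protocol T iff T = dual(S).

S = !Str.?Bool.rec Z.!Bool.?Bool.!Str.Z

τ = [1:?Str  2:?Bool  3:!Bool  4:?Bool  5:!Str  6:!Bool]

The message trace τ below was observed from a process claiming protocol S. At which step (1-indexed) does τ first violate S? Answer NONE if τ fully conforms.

@1 got ?Str, protocol expects !Str  ✗

1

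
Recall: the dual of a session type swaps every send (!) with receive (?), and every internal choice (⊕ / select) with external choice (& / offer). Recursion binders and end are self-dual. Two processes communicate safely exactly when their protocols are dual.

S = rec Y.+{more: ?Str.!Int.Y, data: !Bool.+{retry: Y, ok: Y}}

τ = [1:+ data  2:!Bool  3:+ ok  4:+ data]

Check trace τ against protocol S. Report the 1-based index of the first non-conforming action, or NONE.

NONE

step 1: + data  match  state: !Bool.+{retry: rec Y.…, ok: rec Y.…}
step 2: !Bool  match  state: +{retry: rec Y.…, ok: rec Y.…}
step 3: + ok  match  state: rec Y.…
step 4: + data  match  state: !Bool.+{retry: rec Y.…, ok: rec Y.…}
all 4 steps conform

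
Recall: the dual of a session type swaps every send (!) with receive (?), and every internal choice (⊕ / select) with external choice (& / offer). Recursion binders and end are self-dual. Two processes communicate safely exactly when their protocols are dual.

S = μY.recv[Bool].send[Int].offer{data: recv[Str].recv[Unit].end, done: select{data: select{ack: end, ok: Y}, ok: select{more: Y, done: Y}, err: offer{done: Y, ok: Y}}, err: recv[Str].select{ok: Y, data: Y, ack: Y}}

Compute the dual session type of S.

μY.send[Bool].recv[Int].select{data: send[Str].send[Unit].end, done: offer{data: offer{ack: end, ok: Y}, ok: offer{more: Y, done: Y}, err: select{done: Y, ok: Y}}, err: send[Str].offer{ok: Y, data: Y, ack: Y}}

μY = μY  (μ self-dual)
  recv[Bool] = send[Bool]
    send[Int] = recv[Int]
      offer{data,done,err} = select{data,done,err}  (offer→select)
        case data:
          recv[Str] = send[Str]
            recv[Unit] = send[Unit]
              end ↦ end
        case done:
          select{data,ok,err} = offer{data,ok,err}  (internal→external)
            case data:
              select{ack,ok} = offer{ack,ok}  (internal→external)
                case ack:
                  end ↦ end
                case ok:
                  Y ↦ Y
            case ok:
              select{more,done} = offer{more,done}  (internal→external)
                case more:
                  Y ↦ Y
                case done:
                  Y ↦ Y
            case err:
              offer{done,ok} = select{done,ok}  (offer→select)
                case done:
                  Y ↦ Y
                case ok:
                  Y ↦ Y
        case err:
          recv[Str] = send[Str]
            select{ok,data,ack} = offer{ok,data,ack}  (internal→external)
              case ok:
                Y ↦ Y
              case data:
                Y ↦ Y
              case ack:
                Y ↦ Y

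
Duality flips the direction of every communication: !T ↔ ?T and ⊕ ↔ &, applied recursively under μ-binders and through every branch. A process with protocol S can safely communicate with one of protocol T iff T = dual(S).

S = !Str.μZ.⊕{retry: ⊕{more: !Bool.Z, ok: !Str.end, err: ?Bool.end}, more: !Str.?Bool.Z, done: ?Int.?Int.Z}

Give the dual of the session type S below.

?Str.μZ.&{retry: &{more: ?Bool.Z, ok: ?Str.end, err: !Bool.end}, more: ?Str.!Bool.Z, done: !Int.!Int.Z}

!Str ↦ ?Str
  μZ ↦ μZ  (rec unchanged)
    ⊕{retry,more,done} ↦ &{retry,more,done}  (internal→external)
      • retry:
        ⊕{more,ok,err} ↦ &{more,ok,err}  (internal→external)
          • more:
            !Bool ↦ ?Bool
              dual(Z) = Z
          • ok:
            !Str ↦ ?Str
              dual(end) = end
          • err:
            ?Bool ↦ !Bool
              dual(end) = end
      • more:
        !Str ↦ ?Str
          ?Bool ↦ !Bool
            dual(Z) = Z
      • done:
        ?Int ↦ !Int
          ?Int ↦ !Int
            dual(Z) = Z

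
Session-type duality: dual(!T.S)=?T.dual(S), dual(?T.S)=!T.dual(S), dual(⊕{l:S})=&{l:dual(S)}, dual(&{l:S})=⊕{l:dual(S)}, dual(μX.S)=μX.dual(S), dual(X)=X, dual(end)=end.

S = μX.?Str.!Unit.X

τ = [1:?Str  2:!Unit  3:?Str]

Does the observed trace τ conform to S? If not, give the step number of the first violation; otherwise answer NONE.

NONE

@1 ?Str  ✓  state: !Unit.μX.…
@2 !Unit  ✓  state: μX.…
@3 ?Str  ✓  state: !Unit.μX.…
τ conforms to S (length 3)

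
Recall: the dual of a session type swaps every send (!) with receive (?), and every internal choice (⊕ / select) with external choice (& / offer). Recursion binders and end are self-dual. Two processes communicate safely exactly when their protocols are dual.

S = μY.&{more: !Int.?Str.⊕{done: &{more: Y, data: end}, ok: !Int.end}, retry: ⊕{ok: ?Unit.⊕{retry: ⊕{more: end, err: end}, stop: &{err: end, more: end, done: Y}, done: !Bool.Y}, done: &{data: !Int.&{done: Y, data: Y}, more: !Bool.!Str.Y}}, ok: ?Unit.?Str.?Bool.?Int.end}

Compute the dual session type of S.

μY → μY  (rec unchanged)
  &{more,retry,ok} → ⊕{more,retry,ok}  (&→⊕)
    [more]
      !Int → ?Int
        ?Str → !Str
          ⊕{done,ok} → &{done,ok}  (⊕→&)
            [done]
              &{more,data} → ⊕{more,data}  (&→⊕)
                [more]
                  Y ↦ Y
                [data]
                  end ↦ end
            [ok]
              !Int → ?Int
                end ↦ end
    [retry]
      ⊕{ok,done} → &{ok,done}  (⊕→&)
        [ok]
          ?Unit → !Unit
            ⊕{retry,stop,done} → &{retry,stop,done}  (⊕→&)
              [retry]
                ⊕{more,err} → &{more,err}  (⊕→&)
                  [more]
                    end ↦ end
                  [err]
                    end ↦ end
              [stop]
                &{err,more,done} → ⊕{err,more,done}  (&→⊕)
                  [err]
                    end ↦ end
                  [more]
                    end ↦ end
                  [done]
                    Y ↦ Y
              [done]
                !Bool → ?Bool
                  Y ↦ Y
        [done]
          &{data,more} → ⊕{data,more}  (&→⊕)
            [data]
              !Int → ?Int
                &{done,data} → ⊕{done,data}  (&→⊕)
                  [done]
                    Y ↦ Y
                  [data]
                    Y ↦ Y
            [more]
              !Bool → ?Bool
                !Str → ?Str
                  Y ↦ Y
    [ok]
      ?Unit → !Unit
        ?Str → !Str
          ?Bool → !Bool
            ?Int → !Int
              end ↦ end

μY.⊕{more: ?Int.!Str.&{done: ⊕{more: Y, data: end}, ok: ?Int.end}, retry: &{ok: !Unit.&{retry: &{more: end, err: end}, stop: ⊕{err: end, more: end, done: Y}, done: ?Bool.Y}, done: ⊕{data: ?Int.⊕{done: Y, data: Y}, more: ?Bool.?Str.Y}}, ok: !Unit.!Str.!Bool.!Int.end}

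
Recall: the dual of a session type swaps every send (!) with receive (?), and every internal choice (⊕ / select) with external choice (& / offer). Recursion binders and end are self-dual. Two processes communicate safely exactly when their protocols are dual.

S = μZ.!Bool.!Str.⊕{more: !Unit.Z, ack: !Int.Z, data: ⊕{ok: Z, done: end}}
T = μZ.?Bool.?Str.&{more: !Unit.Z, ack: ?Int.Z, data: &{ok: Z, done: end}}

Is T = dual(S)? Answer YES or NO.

μZ ‖ μZ  match (μ self-dual)
  !Bool ‖ ?Bool  match
    !Str ‖ ?Str  match
      ⊕{more,ack,data} ‖ &{more,ack,data}  match same labels
        • more:
          !Unit ‖ !Unit  ✗ same direction on both sides — not dual

NO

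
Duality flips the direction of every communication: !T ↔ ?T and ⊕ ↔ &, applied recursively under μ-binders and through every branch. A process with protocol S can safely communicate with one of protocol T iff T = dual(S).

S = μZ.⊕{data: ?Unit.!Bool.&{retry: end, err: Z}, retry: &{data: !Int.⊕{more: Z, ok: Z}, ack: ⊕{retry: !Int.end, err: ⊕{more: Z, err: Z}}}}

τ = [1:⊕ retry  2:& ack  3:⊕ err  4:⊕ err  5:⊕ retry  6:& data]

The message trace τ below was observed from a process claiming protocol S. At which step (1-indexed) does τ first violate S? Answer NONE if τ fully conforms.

NONE

@1 ⊕ retry  ok  state: &{data: !Int.⊕{more: μZ.…, ok: μZ.…}, ack: ⊕{retry: !Int.end, err: ⊕{more: μZ.…, err: μZ.…}}}
@2 & ack  ok  state: ⊕{retry: !Int.end, err: ⊕{more: μZ.…, err: μZ.…}}
@3 ⊕ err  ok  state: ⊕{more: μZ.…, err: μZ.…}
@4 ⊕ err  ok  state: μZ.…
@5 ⊕ retry  ok  state: &{data: !Int.⊕{more: μZ.…, ok: μZ.…}, ack: ⊕{retry: !Int.end, err: ⊕{more: μZ.…, err: μZ.…}}}
@6 & data  ok  state: !Int.⊕{more: μZ.…, ok: μZ.…}
trace exhausted — no violation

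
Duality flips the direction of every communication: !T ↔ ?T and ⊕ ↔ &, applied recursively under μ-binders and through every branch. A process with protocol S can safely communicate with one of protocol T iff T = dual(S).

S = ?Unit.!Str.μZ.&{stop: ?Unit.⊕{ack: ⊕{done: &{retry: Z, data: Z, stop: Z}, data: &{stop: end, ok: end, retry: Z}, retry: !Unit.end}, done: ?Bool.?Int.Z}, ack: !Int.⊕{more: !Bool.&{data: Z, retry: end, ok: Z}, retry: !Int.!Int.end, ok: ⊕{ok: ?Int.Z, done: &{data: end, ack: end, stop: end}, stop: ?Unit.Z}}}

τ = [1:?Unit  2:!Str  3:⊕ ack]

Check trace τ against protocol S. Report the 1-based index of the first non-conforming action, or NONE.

@1 ?Unit  ok  state: !Str.μZ.…
@2 !Str  ok  state: μZ.…
@3 got ⊕ ack, protocol expects & stop or & ack  ✗

3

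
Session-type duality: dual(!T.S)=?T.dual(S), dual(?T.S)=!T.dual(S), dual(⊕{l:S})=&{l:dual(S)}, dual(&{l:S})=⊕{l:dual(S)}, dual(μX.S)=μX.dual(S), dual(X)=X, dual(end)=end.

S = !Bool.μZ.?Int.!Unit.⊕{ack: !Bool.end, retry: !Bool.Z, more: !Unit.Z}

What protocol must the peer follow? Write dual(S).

!Bool → ?Bool
  μZ → μZ  (rec unchanged)
    ?Int → !Int
      !Unit → ?Unit
        ⊕{ack,retry,more} → &{ack,retry,more}  (select→offer)
          case ack:
            !Bool → ?Bool
              end self-dual
          case retry:
            !Bool → ?Bool
              Z self-dual
          case more:
            !Unit → ?Unit
              Z self-dual

?Bool.μZ.!Int.?Unit.&{ack: ?Bool.end, retry: ?Bool.Z, more: ?Unit.Z}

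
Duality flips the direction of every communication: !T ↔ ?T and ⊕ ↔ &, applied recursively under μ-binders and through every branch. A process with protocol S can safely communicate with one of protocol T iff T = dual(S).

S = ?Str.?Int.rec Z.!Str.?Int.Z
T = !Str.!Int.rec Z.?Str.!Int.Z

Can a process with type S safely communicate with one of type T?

YES

?Str ‖ !Str  ok
  ?Int ‖ !Int  ok
    rec Z ‖ rec Z  ok (rec unchanged)
      !Str ‖ ?Str  ok
        ?Int ‖ !Int  ok
          Z ‖ Z  ok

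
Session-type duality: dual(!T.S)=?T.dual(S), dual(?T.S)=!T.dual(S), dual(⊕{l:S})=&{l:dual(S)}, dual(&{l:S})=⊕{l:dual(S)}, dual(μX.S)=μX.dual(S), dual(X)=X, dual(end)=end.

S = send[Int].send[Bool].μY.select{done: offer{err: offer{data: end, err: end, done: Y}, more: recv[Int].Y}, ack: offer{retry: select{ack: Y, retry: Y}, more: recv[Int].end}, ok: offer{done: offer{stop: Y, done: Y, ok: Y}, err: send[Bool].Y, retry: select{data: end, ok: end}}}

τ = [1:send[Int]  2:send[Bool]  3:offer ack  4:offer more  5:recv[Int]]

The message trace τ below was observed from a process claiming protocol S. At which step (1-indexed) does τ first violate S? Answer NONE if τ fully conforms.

step 1: send[Int]  ok  cont: send[Bool].μY.…
step 2: send[Bool]  ok  cont: μY.…
step 3: got offer ack, protocol expects select done or select ack or select ok  ✗

3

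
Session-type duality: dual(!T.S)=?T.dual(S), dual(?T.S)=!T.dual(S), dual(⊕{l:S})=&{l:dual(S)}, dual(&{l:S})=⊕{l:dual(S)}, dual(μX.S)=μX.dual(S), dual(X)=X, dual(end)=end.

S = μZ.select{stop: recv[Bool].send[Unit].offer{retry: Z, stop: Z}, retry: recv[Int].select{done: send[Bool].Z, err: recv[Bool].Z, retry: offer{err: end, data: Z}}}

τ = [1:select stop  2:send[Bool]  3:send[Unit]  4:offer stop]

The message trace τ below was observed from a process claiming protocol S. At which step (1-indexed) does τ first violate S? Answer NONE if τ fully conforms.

2

step 1: select stop  ✓  cont: recv[Bool].send[Unit].offer{retry: μZ.…, stop: μZ.…}
step 2: got send[Bool], protocol expects recv[Bool]  ✗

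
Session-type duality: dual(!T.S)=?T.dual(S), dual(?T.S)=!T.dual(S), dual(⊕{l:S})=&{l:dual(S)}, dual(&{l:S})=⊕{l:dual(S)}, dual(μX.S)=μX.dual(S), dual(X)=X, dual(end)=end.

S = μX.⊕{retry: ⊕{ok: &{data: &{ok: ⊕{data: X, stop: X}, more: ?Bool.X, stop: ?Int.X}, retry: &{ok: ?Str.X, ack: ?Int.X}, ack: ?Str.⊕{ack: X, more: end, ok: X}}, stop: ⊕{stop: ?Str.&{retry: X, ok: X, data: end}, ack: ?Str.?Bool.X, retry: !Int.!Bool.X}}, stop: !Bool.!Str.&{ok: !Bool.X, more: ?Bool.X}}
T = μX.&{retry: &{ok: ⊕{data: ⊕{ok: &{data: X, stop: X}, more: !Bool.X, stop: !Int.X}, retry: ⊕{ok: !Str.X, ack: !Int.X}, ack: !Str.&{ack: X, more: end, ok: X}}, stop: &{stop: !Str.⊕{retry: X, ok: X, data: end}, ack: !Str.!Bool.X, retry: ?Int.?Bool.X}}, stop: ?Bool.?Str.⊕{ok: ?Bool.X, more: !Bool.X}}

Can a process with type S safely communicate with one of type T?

μX vs μX  ✓ (binder kept)
  ⊕{retry,stop} vs &{retry,stop}  ✓ labels match
    case retry:
      ⊕{ok,stop} vs &{ok,stop}  ✓ labels match
        case ok:
          &{data,retry,ack} vs ⊕{data,retry,ack}  ✓ labels match
            case data:
              &{ok,more,stop} vs ⊕{ok,more,stop}  ✓ labels match
                case ok:
                  ⊕{data,stop} vs &{data,stop}  ✓ labels match
                    case data:
                      X vs X  ✓
                    case stop:
                      X vs X  ✓
                case more:
                  ?Bool vs !Bool  ✓
                    X vs X  ✓
                case stop:
                  ?Int vs !Int  ✓
                    X vs X  ✓
            case retry:
              &{ok,ack} vs ⊕{ok,ack}  ✓ labels match
                case ok:
                  ?Str vs !Str  ✓
                    X vs X  ✓
                case ack:
                  ?Int vs !Int  ✓
                    X vs X  ✓
            case ack:
              ?Str vs !Str  ✓
                ⊕{ack,more,ok} vs &{ack,more,ok}  ✓ labels match
                  case ack:
                    X vs X  ✓
                  case more:
                    end vs end  ✓
                  case ok:
                    X vs X  ✓
        case stop:
          ⊕{stop,ack,retry} vs &{stop,ack,retry}  ✓ labels match
            case stop:
              ?Str vs !Str  ✓
                &{retry,ok,data} vs ⊕{retry,ok,data}  ✓ labels match
                  case retry:
                    X vs X  ✓
                  case ok:
                    X vs X  ✓
                  case data:
                    end vs end  ✓
            case ack:
              ?Str vs !Str  ✓
                ?Bool vs !Bool  ✓
                  X vs X  ✓
            case retry:
              !Int vs ?Int  ✓
                !Bool vs ?Bool  ✓
                  X vs X  ✓
    case stop:
      !Bool vs ?Bool  ✓
        !Str vs ?Str  ✓
          &{ok,more} vs ⊕{ok,more}  ✓ labels match
            case ok:
              !Bool vs ?Bool  ✓
                X vs X  ✓
            case more:
              ?Bool vs !Bool  ✓
                X vs X  ✓

YES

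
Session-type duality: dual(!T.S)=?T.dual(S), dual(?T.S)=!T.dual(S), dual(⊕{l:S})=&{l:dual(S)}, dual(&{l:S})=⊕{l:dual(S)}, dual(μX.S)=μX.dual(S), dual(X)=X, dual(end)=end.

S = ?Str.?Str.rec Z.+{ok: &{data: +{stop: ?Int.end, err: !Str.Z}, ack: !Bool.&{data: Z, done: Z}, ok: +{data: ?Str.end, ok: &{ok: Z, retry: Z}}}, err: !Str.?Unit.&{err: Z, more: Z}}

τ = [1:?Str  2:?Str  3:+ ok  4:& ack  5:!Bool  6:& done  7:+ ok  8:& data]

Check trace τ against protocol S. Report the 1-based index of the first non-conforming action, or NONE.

NONE

step 1: ?Str  ok  cont: ?Str.rec Z.…
step 2: ?Str  ok  cont: rec Z.…
step 3: + ok  ok  cont: &{data: +{stop: ?Int.end, err: !Str.rec Z.…}, ack: !Bool.&{data: rec Z.…, done: rec Z.…}, ok: +{data: ?Str.end, ok: &{ok: rec Z.…, retry: rec Z.…}}}
step 4: & ack  ok  cont: !Bool.&{data: rec Z.…, done: rec Z.…}
step 5: !Bool  ok  cont: &{data: rec Z.…, done: rec Z.…}
step 6: & done  ok  cont: rec Z.…
step 7: + ok  ok  cont: &{data: +{stop: ?Int.end, err: !Str.rec Z.…}, ack: !Bool.&{data: rec Z.…, done: rec Z.…}, ok: +{data: ?Str.end, ok: &{ok: rec Z.…, retry: rec Z.…}}}
step 8: & data  ok  cont: +{stop: ?Int.end, err: !Str.rec Z.…}
trace exhausted — no violation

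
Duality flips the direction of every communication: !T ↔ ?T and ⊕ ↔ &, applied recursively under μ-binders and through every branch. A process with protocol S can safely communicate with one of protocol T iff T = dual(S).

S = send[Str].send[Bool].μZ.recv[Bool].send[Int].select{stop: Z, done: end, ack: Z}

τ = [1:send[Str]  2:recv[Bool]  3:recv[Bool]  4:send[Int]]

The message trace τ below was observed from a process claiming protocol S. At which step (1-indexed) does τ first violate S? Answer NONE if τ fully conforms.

[1] send[Str]  ✓  cont: send[Bool].μZ.…
[2] got recv[Bool], protocol expects send[Bool]  ✗

2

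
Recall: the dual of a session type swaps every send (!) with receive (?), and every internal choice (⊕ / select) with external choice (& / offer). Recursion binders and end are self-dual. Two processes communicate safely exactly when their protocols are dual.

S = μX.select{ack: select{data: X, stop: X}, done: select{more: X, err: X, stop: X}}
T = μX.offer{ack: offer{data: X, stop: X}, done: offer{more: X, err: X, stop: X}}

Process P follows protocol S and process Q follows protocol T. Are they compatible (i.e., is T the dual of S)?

μX | μX  ok (μ self-dual)
  select{ack,done} | offer{ack,done}  ok label sets agree
    • ack:
      select{data,stop} | offer{data,stop}  ok label sets agree
        • data:
          X | X  ok
        • stop:
          X | X  ok
    • done:
      select{more,err,stop} | offer{more,err,stop}  ok label sets agree
        • more:
          X | X  ok
        • err:
          X | X  ok
        • stop:
          X | X  ok

YES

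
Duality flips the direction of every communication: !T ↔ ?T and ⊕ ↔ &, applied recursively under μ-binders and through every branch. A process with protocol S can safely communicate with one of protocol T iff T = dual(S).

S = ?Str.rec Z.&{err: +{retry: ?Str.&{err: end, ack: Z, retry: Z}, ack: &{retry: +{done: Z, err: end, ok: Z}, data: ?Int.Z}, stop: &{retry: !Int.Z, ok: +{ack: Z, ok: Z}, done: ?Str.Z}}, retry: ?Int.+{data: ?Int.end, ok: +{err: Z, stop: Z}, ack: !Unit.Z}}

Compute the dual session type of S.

!Str.rec Z.+{err: &{retry: !Str.+{err: end, ack: Z, retry: Z}, ack: +{retry: &{done: Z, err: end, ok: Z}, data: !Int.Z}, stop: +{retry: ?Int.Z, ok: &{ack: Z, ok: Z}, done: !Str.Z}}, retry: !Int.&{data: !Int.end, ok: &{err: Z, stop: Z}, ack: ?Unit.Z}}

?Str ↦ !Str
  rec Z ↦ rec Z  (binder kept)
    &{err,retry} ↦ +{err,retry}  (offer→select)
      • err:
        +{retry,ack,stop} ↦ &{retry,ack,stop}  (⊕→&)
          • retry:
            ?Str ↦ !Str
              &{err,ack,retry} ↦ +{err,ack,retry}  (offer→select)
                • err:
                  end self-dual
                • ack:
                  Z self-dual
                • retry:
                  Z self-dual
          • ack:
            &{retry,data} ↦ +{retry,data}  (offer→select)
              • retry:
                +{done,err,ok} ↦ &{done,err,ok}  (⊕→&)
                  • done:
                    Z self-dual
                  • err:
                    end self-dual
                  • ok:
                    Z self-dual
              • data:
                ?Int ↦ !Int
                  Z self-dual
          • stop:
            &{retry,ok,done} ↦ +{retry,ok,done}  (offer→select)
              • retry:
                !Int ↦ ?Int
                  Z self-dual
              • ok:
                +{ack,ok} ↦ &{ack,ok}  (⊕→&)
                  • ack:
                    Z self-dual
                  • ok:
                    Z self-dual
              • done:
                ?Str ↦ !Str
                  Z self-dual
      • retry:
        ?Int ↦ !Int
          +{data,ok,ack} ↦ &{data,ok,ack}  (⊕→&)
            • data:
              ?Int ↦ !Int
                end self-dual
            • ok:
              +{err,stop} ↦ &{err,stop}  (⊕→&)
                • err:
                  Z self-dual
                • stop:
                  Z self-dual
            • ack:
              !Unit ↦ ?Unit
                Z self-dual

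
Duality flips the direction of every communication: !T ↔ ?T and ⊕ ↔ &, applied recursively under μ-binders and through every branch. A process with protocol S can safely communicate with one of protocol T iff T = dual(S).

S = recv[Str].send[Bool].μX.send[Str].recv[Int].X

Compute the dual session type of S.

send[Str].recv[Bool].μX.recv[Str].send[Int].X

recv[Str] ↦ send[Str]
  send[Bool] ↦ recv[Bool]
    μX ↦ μX  (μ self-dual)
      send[Str] ↦ recv[Str]
        recv[Int] ↦ send[Int]
          X self-dual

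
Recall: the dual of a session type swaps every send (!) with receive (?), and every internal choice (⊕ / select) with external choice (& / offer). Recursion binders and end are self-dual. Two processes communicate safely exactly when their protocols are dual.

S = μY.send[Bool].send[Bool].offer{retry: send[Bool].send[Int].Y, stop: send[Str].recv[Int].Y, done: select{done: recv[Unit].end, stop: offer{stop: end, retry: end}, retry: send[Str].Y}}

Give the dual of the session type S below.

μY → μY  (binder kept)
  send[Bool] → recv[Bool]
    send[Bool] → recv[Bool]
      offer{retry,stop,done} → select{retry,stop,done}  (&→⊕)
        • retry:
          send[Bool] → recv[Bool]
            send[Int] → recv[Int]
              Y self-dual
        • stop:
          send[Str] → recv[Str]
            recv[Int] → send[Int]
              Y self-dual
        • done:
          select{done,stop,retry} → offer{done,stop,retry}  (⊕→&)
            • done:
              recv[Unit] → send[Unit]
                end self-dual
            • stop:
              offer{stop,retry} → select{stop,retry}  (&→⊕)
                • stop:
                  end self-dual
                • retry:
                  end self-dual
            • retry:
              send[Str] → recv[Str]
                Y self-dual

μY.recv[Bool].recv[Bool].select{retry: recv[Bool].recv[Int].Y, stop: recv[Str].send[Int].Y, done: offer{done: send[Unit].end, stop: select{stop: end, retry: end}, retry: recv[Str].Y}}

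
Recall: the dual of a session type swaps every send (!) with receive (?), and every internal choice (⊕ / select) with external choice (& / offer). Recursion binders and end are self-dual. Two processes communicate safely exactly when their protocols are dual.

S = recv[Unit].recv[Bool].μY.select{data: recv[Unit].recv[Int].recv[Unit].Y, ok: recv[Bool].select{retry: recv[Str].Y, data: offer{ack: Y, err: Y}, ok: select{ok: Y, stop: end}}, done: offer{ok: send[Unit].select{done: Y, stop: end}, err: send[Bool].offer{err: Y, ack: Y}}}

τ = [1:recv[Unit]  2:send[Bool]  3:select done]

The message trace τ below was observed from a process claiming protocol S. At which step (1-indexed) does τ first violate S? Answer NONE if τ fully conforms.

2

[1] recv[Unit]  ok  now at recv[Bool].μY.…
[2] got send[Bool], protocol expects recv[Bool]  ✗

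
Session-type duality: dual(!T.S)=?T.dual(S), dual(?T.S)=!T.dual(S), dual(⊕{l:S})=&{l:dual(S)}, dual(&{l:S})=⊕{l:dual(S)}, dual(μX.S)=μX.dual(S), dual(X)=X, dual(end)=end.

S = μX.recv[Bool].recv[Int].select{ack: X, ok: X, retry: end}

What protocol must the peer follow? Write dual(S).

μX.send[Bool].send[Int].offer{ack: X, ok: X, retry: end}

μX → μX  (rec unchanged)
  recv[Bool] → send[Bool]
    recv[Int] → send[Int]
      select{ack,ok,retry} → offer{ack,ok,retry}  (internal→external)
        • ack:
          X ↦ X
        • ok:
          X ↦ X
        • retry:
          end ↦ end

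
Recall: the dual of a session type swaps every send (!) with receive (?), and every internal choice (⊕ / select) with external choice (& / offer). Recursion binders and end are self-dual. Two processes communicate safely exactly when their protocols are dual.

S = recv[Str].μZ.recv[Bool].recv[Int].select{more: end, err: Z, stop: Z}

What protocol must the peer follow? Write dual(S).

recv[Str] → send[Str]
  μZ → μZ  (binder kept)
    recv[Bool] → send[Bool]
      recv[Int] → send[Int]
        select{more,err,stop} → offer{more,err,stop}  (⊕→&)
          • more:
            dual(end) = end
          • err:
            dual(Z) = Z
          • stop:
            dual(Z) = Z

send[Str].μZ.send[Bool].send[Int].offer{more: end, err: Z, stop: Z}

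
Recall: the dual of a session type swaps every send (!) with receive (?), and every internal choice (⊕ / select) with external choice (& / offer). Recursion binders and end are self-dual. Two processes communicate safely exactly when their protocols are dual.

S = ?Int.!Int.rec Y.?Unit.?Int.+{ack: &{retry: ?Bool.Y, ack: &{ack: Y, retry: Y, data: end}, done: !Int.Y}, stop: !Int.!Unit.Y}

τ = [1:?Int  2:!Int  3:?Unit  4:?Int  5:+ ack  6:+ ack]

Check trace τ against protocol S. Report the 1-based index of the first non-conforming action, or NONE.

6

@1 ?Int  match  cont: !Int.rec Y.…
@2 !Int  match  cont: rec Y.…
@3 ?Unit  match  cont: ?Int.+{ack: &{retry: ?Bool.rec Y.…, ack: &{ack: rec Y.…, retry: rec Y.…, data: end}, done: !Int.rec Y.…}, stop: !Int.!Unit.rec Y.…}
@4 ?Int  match  cont: +{ack: &{retry: ?Bool.rec Y.…, ack: &{ack: rec Y.…, retry: rec Y.…, data: end}, done: !Int.rec Y.…}, stop: !Int.!Unit.rec Y.…}
@5 + ack  match  cont: &{retry: ?Bool.rec Y.…, ack: &{ack: rec Y.…, retry: rec Y.…, data: end}, done: !Int.rec Y.…}
@6 got + ack, protocol expects & retry or & ack or & done  ✗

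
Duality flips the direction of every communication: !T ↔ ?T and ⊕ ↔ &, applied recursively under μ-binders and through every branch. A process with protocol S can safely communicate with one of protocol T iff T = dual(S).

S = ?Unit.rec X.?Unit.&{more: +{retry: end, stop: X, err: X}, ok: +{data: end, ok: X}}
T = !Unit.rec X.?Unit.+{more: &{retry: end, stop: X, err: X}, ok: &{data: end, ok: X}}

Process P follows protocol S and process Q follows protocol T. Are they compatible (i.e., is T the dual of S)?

?Unit ‖ !Unit  ✓
  rec X ‖ rec X  ✓ (rec unchanged)
    ?Unit ‖ ?Unit  ✗ same direction on both sides — not dual

NO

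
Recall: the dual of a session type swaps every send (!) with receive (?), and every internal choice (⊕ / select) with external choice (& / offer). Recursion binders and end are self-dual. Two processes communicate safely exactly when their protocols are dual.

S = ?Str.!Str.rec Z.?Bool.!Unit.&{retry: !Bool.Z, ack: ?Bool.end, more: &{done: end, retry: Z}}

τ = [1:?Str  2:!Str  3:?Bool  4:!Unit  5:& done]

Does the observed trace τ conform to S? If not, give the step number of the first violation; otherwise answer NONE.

5

[1] ?Str  ok  residual = !Str.rec Z.…
[2] !Str  ok  residual = rec Z.…
[3] ?Bool  ok  residual = !Unit.&{retry: !Bool.rec Z.…, ack: ?Bool.end, more: &{done: end, retry: rec Z.…}}
[4] !Unit  ok  residual = &{retry: !Bool.rec Z.…, ack: ?Bool.end, more: &{done: end, retry: rec Z.…}}
[5] got & done, protocol expects & retry or & ack or & more  ✗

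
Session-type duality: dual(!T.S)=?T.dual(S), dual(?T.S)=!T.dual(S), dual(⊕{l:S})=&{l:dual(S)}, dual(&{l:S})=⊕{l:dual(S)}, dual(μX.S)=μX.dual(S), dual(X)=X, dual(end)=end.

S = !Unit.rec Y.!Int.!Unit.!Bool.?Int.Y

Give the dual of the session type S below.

?Unit.rec Y.?Int.?Unit.?Bool.!Int.Y

!Unit ↦ ?Unit
  rec Y ↦ rec Y  (binder kept)
    !Int ↦ ?Int
      !Unit ↦ ?Unit
        !Bool ↦ ?Bool
          ?Int ↦ !Int
            Y self-dual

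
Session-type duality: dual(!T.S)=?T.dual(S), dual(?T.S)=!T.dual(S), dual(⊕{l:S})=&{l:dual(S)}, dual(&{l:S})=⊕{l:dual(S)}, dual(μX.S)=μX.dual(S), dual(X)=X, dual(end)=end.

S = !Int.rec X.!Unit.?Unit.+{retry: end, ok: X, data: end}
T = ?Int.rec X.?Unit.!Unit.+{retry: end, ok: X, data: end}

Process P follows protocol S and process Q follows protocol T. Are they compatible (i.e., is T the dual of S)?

NO

!Int | ?Int  match
  rec X | rec X  match (binder kept)
    !Unit | ?Unit  match
      ?Unit | !Unit  match
        +{retry,ok,data} | +{retry,ok,data}  ✗ choice polarity not flipped — not dual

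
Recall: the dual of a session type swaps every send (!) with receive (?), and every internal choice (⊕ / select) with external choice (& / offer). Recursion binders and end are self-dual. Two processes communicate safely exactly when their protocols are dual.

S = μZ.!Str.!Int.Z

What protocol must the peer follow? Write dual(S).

μZ ↦ μZ  (μ self-dual)
  !Str ↦ ?Str
    !Int ↦ ?Int
      Z ↦ Z

μZ.?Str.?Int.Z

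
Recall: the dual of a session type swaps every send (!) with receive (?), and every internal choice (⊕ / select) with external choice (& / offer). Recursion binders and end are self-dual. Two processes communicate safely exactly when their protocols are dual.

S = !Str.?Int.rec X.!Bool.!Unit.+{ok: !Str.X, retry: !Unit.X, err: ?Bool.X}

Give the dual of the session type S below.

?Str.!Int.rec X.?Bool.?Unit.&{ok: ?Str.X, retry: ?Unit.X, err: !Bool.X}

!Str → ?Str
  ?Int → !Int
    rec X → rec X  (rec unchanged)
      !Bool → ?Bool
        !Unit → ?Unit
          +{ok,retry,err} → &{ok,retry,err}  (internal→external)
            case ok:
              !Str → ?Str
                dual(X) = X
            case retry:
              !Unit → ?Unit
                dual(X) = X
            case err:
              ?Bool → !Bool
                dual(X) = X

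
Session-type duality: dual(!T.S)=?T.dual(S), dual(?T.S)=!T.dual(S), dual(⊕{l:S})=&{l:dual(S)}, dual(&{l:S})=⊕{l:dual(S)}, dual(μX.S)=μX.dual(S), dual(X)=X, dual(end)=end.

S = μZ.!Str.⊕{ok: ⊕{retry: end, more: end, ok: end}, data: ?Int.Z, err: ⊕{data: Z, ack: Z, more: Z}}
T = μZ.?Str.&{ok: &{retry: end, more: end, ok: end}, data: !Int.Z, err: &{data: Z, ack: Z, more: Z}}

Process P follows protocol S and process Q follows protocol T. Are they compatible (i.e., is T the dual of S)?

μZ | μZ  ✓ (rec unchanged)
  !Str | ?Str  ✓
    ⊕{ok,data,err} | &{ok,data,err}  ✓ labels match
      • ok:
        ⊕{retry,more,ok} | &{retry,more,ok}  ✓ labels match
          • retry:
            end | end  ✓
          • more:
            end | end  ✓
          • ok:
            end | end  ✓
      • data:
        ?Int | !Int  ✓
          Z | Z  ✓
      • err:
        ⊕{data,ack,more} | &{data,ack,more}  ✓ labels match
          • data:
            Z | Z  ✓
          • ack:
            Z | Z  ✓
          • more:
            Z | Z  ✓

YES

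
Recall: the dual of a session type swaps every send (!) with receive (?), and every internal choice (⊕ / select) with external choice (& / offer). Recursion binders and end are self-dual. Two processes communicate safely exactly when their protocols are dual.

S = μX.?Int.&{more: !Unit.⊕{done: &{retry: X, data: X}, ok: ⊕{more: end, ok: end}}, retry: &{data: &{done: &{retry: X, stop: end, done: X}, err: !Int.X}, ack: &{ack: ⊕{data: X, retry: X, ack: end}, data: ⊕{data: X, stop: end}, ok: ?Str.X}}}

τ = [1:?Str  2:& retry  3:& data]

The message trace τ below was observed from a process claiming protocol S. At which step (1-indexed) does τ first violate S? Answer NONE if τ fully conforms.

1

step 1: got ?Str, protocol expects ?Int  ✗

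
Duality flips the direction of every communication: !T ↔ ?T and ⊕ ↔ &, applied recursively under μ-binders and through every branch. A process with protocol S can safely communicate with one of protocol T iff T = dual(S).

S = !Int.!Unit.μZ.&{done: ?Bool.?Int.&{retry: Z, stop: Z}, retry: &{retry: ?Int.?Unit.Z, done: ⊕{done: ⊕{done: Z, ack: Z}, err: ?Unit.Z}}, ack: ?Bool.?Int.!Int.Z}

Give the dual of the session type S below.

!Int ↦ ?Int
  !Unit ↦ ?Unit
    μZ ↦ μZ  (rec unchanged)
      &{done,retry,ack} ↦ ⊕{done,retry,ack}  (offer→select)
        case done:
          ?Bool ↦ !Bool
            ?Int ↦ !Int
              &{retry,stop} ↦ ⊕{retry,stop}  (offer→select)
                case retry:
                  Z ↦ Z
                case stop:
                  Z ↦ Z
        case retry:
          &{retry,done} ↦ ⊕{retry,done}  (offer→select)
            case retry:
              ?Int ↦ !Int
                ?Unit ↦ !Unit
                  Z ↦ Z
            case done:
              ⊕{done,err} ↦ &{done,err}  (internal→external)
                case done:
                  ⊕{done,ack} ↦ &{done,ack}  (internal→external)
                    case done:
                      Z ↦ Z
                    case ack:
                      Z ↦ Z
                case err:
                  ?Unit ↦ !Unit
                    Z ↦ Z
        case ack:
          ?Bool ↦ !Bool
            ?Int ↦ !Int
              !Int ↦ ?Int
                Z ↦ Z

?Int.?Unit.μZ.⊕{done: !Bool.!Int.⊕{retry: Z, stop: Z}, retry: ⊕{retry: !Int.!Unit.Z, done: &{done: &{done: Z, ack: Z}, err: !Unit.Z}}, ack: !Bool.!Int.?Int.Z}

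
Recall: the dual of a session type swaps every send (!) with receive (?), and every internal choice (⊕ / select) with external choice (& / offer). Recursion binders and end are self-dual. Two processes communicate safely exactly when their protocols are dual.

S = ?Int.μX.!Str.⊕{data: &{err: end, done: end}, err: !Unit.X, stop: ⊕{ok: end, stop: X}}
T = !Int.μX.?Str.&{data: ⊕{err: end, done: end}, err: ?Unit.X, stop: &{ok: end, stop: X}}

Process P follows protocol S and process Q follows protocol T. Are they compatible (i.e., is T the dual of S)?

?Int | !Int  ✓
  μX | μX  ✓ (μ self-dual)
    !Str | ?Str  ✓
      ⊕{data,err,stop} | &{data,err,stop}  ✓ labels match
        [data]
          &{err,done} | ⊕{err,done}  ✓ labels match
            [err]
              end | end  ✓
            [done]
              end | end  ✓
        [err]
          !Unit | ?Unit  ✓
            X | X  ✓
        [stop]
          ⊕{ok,stop} | &{ok,stop}  ✓ labels match
            [ok]
              end | end  ✓
            [stop]
              X | X  ✓

YES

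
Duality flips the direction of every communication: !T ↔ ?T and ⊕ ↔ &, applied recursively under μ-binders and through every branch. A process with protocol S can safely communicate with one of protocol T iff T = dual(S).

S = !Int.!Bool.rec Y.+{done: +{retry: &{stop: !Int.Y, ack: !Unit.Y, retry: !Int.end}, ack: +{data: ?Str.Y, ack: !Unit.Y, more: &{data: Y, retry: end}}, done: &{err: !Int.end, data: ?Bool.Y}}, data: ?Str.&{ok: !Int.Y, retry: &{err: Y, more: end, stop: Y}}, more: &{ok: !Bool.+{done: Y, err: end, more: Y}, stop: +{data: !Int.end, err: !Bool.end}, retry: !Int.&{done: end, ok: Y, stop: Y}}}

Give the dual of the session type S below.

?Int.?Bool.rec Y.&{done: &{retry: +{stop: ?Int.Y, ack: ?Unit.Y, retry: ?Int.end}, ack: &{data: !Str.Y, ack: ?Unit.Y, more: +{data: Y, retry: end}}, done: +{err: ?Int.end, data: !Bool.Y}}, data: !Str.+{ok: ?Int.Y, retry: +{err: Y, more: end, stop: Y}}, more: +{ok: ?Bool.&{done: Y, err: end, more: Y}, stop: &{data: ?Int.end, err: ?Bool.end}, retry: ?Int.+{done: end, ok: Y, stop: Y}}}

!Int = ?Int
  !Bool = ?Bool
    rec Y = rec Y  (μ self-dual)
      +{done,data,more} = &{done,data,more}  (select→offer)
        [done]
          +{retry,ack,done} = &{retry,ack,done}  (select→offer)
            [retry]
              &{stop,ack,retry} = +{stop,ack,retry}  (external→internal)
                [stop]
                  !Int = ?Int
                    Y self-dual
                [ack]
                  !Unit = ?Unit
                    Y self-dual
                [retry]
                  !Int = ?Int
                    end self-dual
            [ack]
              +{data,ack,more} = &{data,ack,more}  (select→offer)
                [data]
                  ?Str = !Str
                    Y self-dual
                [ack]
                  !Unit = ?Unit
                    Y self-dual
                [more]
                  &{data,retry} = +{data,retry}  (external→internal)
                    [data]
                      Y self-dual
                    [retry]
                      end self-dual
            [done]
              &{err,data} = +{err,data}  (external→internal)
                [err]
                  !Int = ?Int
                    end self-dual
                [data]
                  ?Bool = !Bool
                    Y self-dual
        [data]
          ?Str = !Str
            &{ok,retry} = +{ok,retry}  (external→internal)
              [ok]
                !Int = ?Int
                  Y self-dual
              [retry]
                &{err,more,stop} = +{err,more,stop}  (external→internal)
                  [err]
                    Y self-dual
                  [more]
                    end self-dual
                  [stop]
                    Y self-dual
        [more]
          &{ok,stop,retry} = +{ok,stop,retry}  (external→internal)
            [ok]
              !Bool = ?Bool
                +{done,err,more} = &{done,err,more}  (select→offer)
                  [done]
                    Y self-dual
                  [err]
                    end self-dual
                  [more]
                    Y self-dual
            [stop]
              +{data,err} = &{data,err}  (select→offer)
                [data]
                  !Int = ?Int
                    end self-dual
                [err]
                  !Bool = ?Bool
                    end self-dual
            [retry]
              !Int = ?Int
                &{done,ok,stop} = +{done,ok,stop}  (external→internal)
                  [done]
                    end self-dual
                  [ok]
                    Y self-dual
                  [stop]
                    Y self-dual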